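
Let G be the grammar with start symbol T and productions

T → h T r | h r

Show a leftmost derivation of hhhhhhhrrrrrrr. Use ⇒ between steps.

T ⇒ hTr   [T → h T r]
hTr ⇒ hhTrr   [T → h T r]
hhTrr ⇒ hhhTrrr   [T → h T r]
hhhTrrr ⇒ hhhhTrrrr   [T → h T r]
hhhhTrrrr ⇒ hhhhhTrrrrr   [T → h T r]
hhhhhTrrrrr ⇒ hhhhhhTrrrrrr   [T → h T r]
hhhhhhTrrrrrr ⇒ hhhhhhhrrrrrrr   [T → h r]

T ⇒ hTr ⇒ hhTrr ⇒ hhhTrrr ⇒ hhhhTrrrr ⇒ hhhhhTrrrrr ⇒ hhhhhhTrrrrrr ⇒ hhhhhhhrrrrrrr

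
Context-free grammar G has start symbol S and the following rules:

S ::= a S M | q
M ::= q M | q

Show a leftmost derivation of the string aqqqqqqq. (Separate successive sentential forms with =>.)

S=>aSM=>aqM=>aqqM=>aqqqM=>aqqqqM=>aqqqqqM=>aqqqqqqM=>aqqqqqqq

S => aSM   [S ::= a S M]
aSM => aqM   [S ::= q]
aqM => aqqM   [M ::= q M]
aqqM => aqqqM   [M ::= q M]
aqqqM => aqqqqM   [M ::= q M]
aqqqqM => aqqqqqM   [M ::= q M]
aqqqqqM => aqqqqqqM   [M ::= q M]
aqqqqqqM => aqqqqqqq   [M ::= q]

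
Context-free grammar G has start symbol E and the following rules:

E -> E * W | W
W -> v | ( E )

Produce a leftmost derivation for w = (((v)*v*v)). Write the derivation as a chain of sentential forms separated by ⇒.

E⇒W⇒(E)⇒(W)⇒((E))⇒((E*W))⇒((E*W*W))⇒((W*W*W))⇒(((E)*W*W))⇒(((W)*W*W))⇒(((v)*W*W))⇒(((v)*v*W))⇒(((v)*v*v))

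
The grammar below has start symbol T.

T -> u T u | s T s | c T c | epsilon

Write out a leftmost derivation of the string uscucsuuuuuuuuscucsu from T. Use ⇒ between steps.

T⇒uTu⇒usTsu⇒uscTcsu⇒uscuTucsu⇒uscucTcucsu⇒uscucsTscucsu⇒uscucsuTuscucsu⇒uscucsuuTuuscucsu⇒uscucsuuuTuuuscucsu⇒uscucsuuuuTuuuuscucsu⇒uscucsuuuuuuuuscucsu

T ⇒ uTu   [T -> u T u]
uTu ⇒ usTsu   [T -> s T s]
usTsu ⇒ uscTcsu   [T -> c T c]
uscTcsu ⇒ uscuTucsu   [T -> u T u]
uscuTucsu ⇒ uscucTcucsu   [T -> c T c]
uscucTcucsu ⇒ uscucsTscucsu   [T -> s T s]
uscucsTscucsu ⇒ uscucsuTuscucsu   [T -> u T u]
uscucsuTuscucsu ⇒ uscucsuuTuuscucsu   [T -> u T u]
uscucsuuTuuscucsu ⇒ uscucsuuuTuuuscucsu   [T -> u T u]
uscucsuuuTuuuscucsu ⇒ uscucsuuuuTuuuuscucsu   [T -> u T u]
uscucsuuuuTuuuuscucsu ⇒ uscucsuuuuuuuuscucsu   [T -> epsilon]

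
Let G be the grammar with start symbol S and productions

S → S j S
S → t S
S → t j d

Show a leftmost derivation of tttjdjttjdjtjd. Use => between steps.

S=>SjS=>tSjS=>ttSjS=>tttjdjS=>tttjdjSjS=>tttjdjtSjS=>tttjdjttjdjS=>tttjdjttjdjtjd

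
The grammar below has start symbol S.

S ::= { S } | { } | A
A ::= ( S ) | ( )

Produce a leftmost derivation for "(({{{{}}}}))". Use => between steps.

S => A   [S ::= A]
A => (S)   [A ::= ( S )]
(S) => (A)   [S ::= A]
(A) => ((S))   [A ::= ( S )]
((S)) => (({S}))   [S ::= { S }]
(({S})) => (({{S}}))   [S ::= { S }]
(({{S}})) => (({{{S}}}))   [S ::= { S }]
(({{{S}}})) => (({{{{}}}}))   [S ::= { }]

S => A => (S) => (A) => ((S)) => (({S})) => (({{S}})) => (({{{S}}})) => (({{{{}}}}))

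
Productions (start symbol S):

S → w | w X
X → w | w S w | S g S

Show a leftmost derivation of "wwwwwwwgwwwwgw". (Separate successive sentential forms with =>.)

S => wX => wSgS => wwXgS => wwSgSgS => wwwXgSgS => wwwwSwgSgS => wwwwwXwgSgS => wwwwwwwgSgS => wwwwwwwgwXgS => wwwwwwwgwwSwgS => wwwwwwwgwwwwgS => wwwwwwwgwwwwgw

S => wX   [S → w X]
wX => wSgS   [X → S g S]
wSgS => wwXgS   [S → w X]
wwXgS => wwSgSgS   [X → S g S]
wwSgSgS => wwwXgSgS   [S → w X]
wwwXgSgS => wwwwSwgSgS   [X → w S w]
wwwwSwgSgS => wwwwwXwgSgS   [S → w X]
wwwwwXwgSgS => wwwwwwwgSgS   [X → w]
wwwwwwwgSgS => wwwwwwwgwXgS   [S → w X]
wwwwwwwgwXgS => wwwwwwwgwwSwgS   [X → w S w]
wwwwwwwgwwSwgS => wwwwwwwgwwwwgS   [S → w]
wwwwwwwgwwwwgS => wwwwwwwgwwwwgw   [S → w]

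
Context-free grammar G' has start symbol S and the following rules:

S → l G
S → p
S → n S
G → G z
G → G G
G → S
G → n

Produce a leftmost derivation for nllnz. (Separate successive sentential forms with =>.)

S => nS => nlG => nlS => nllG => nllGz => nllnz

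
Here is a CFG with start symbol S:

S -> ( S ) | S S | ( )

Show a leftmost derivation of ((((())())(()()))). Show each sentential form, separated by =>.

S => (S)   [S -> ( S )]
(S) => ((S))   [S -> ( S )]
((S)) => ((SS))   [S -> S S]
((SS)) => (((S)S))   [S -> ( S )]
(((S)S)) => (((SS)S))   [S -> S S]
(((SS)S)) => ((((S)S)S))   [S -> ( S )]
((((S)S)S)) => ((((())S)S))   [S -> ( )]
((((())S)S)) => ((((())())S))   [S -> ( )]
((((())())S)) => ((((())())(S)))   [S -> ( S )]
((((())())(S))) => ((((())())(SS)))   [S -> S S]
((((())())(SS))) => ((((())())(()S)))   [S -> ( )]
((((())())(()S))) => ((((())())(()())))   [S -> ( )]

S => (S) => ((S)) => ((SS)) => (((S)S)) => (((SS)S)) => ((((S)S)S)) => ((((())S)S)) => ((((())())S)) => ((((())())(S))) => ((((())())(SS))) => ((((())())(()S))) => ((((())())(()())))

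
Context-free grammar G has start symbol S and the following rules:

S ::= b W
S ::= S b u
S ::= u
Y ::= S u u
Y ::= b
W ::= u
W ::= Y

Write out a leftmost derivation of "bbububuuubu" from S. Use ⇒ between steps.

S⇒Sbu⇒bWbu⇒bYbu⇒bSuubu⇒bSbuuubu⇒bSbubuuubu⇒bbWbubuuubu⇒bbububuuubu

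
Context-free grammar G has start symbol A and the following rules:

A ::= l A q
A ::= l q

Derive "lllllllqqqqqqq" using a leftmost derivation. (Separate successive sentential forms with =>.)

A => lAq   [A ::= l A q]
lAq => llAqq   [A ::= l A q]
llAqq => lllAqqq   [A ::= l A q]
lllAqqq => llllAqqqq   [A ::= l A q]
llllAqqqq => lllllAqqqqq   [A ::= l A q]
lllllAqqqqq => llllllAqqqqqq   [A ::= l A q]
llllllAqqqqqq => lllllllqqqqqqq   [A ::= l q]

A => lAq => llAqq => lllAqqq => llllAqqqq => lllllAqqqqq => llllllAqqqqqq => lllllllqqqqqqq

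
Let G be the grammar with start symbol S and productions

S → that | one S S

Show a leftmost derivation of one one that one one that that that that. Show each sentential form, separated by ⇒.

S ⇒ one S S ⇒ one one S S S ⇒ one one that S S ⇒ one one that one S S S ⇒ one one that one one S S S S ⇒ one one that one one that S S S ⇒ one one that one one that that S S ⇒ one one that one one that that that S ⇒ one one that one one that that that that

S ⇒ one S S   [S → one S S]
one S S ⇒ one one S S S   [S → one S S]
one one S S S ⇒ one one that S S   [S → that]
one one that S S ⇒ one one that one S S S   [S → one S S]
one one that one S S S ⇒ one one that one one S S S S   [S → one S S]
one one that one one S S S S ⇒ one one that one one that S S S   [S → that]
one one that one one that S S S ⇒ one one that one one that that S S   [S → that]
one one that one one that that S S ⇒ one one that one one that that that S   [S → that]
one one that one one that that that S ⇒ one one that one one that that that that   [S → that]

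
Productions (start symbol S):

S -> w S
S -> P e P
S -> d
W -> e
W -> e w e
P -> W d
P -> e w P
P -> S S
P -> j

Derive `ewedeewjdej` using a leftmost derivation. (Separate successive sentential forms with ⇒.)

S ⇒ PeP   [S -> P e P]
PeP ⇒ SSeP   [P -> S S]
SSeP ⇒ PePSeP   [S -> P e P]
PePSeP ⇒ WdePSeP   [P -> W d]
WdePSeP ⇒ ewedePSeP   [W -> e w e]
ewedePSeP ⇒ ewedeewPSeP   [P -> e w P]
ewedeewPSeP ⇒ ewedeewjSeP   [P -> j]
ewedeewjSeP ⇒ ewedeewjdeP   [S -> d]
ewedeewjdeP ⇒ ewedeewjdej   [P -> j]

S ⇒ PeP ⇒ SSeP ⇒ PePSeP ⇒ WdePSeP ⇒ ewedePSeP ⇒ ewedeewPSeP ⇒ ewedeewjSeP ⇒ ewedeewjdeP ⇒ ewedeewjdej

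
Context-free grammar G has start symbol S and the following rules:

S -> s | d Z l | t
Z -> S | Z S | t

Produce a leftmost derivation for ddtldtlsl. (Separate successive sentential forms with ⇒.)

S ⇒ dZl ⇒ dZSl ⇒ dZSSl ⇒ dSSSl ⇒ ddZlSSl ⇒ ddtlSSl ⇒ ddtldZlSl ⇒ ddtldtlSl ⇒ ddtldtlsl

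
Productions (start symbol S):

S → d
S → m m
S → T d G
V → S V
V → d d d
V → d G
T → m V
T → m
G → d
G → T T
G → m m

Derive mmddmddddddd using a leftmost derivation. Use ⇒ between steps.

S ⇒ TdG   [S → T d G]
TdG ⇒ mVdG   [T → m V]
mVdG ⇒ mSVdG   [V → S V]
mSVdG ⇒ mTdGVdG   [S → T d G]
mTdGVdG ⇒ mmdGVdG   [T → m]
mmdGVdG ⇒ mmddVdG   [G → d]
mmddVdG ⇒ mmddSVdG   [V → S V]
mmddSVdG ⇒ mmddTdGVdG   [S → T d G]
mmddTdGVdG ⇒ mmddmdGVdG   [T → m]
mmddmdGVdG ⇒ mmddmddVdG   [G → d]
mmddmddVdG ⇒ mmddmddddddG   [V → d d d]
mmddmddddddG ⇒ mmddmddddddd   [G → d]

S ⇒ TdG ⇒ mVdG ⇒ mSVdG ⇒ mTdGVdG ⇒ mmdGVdG ⇒ mmddVdG ⇒ mmddSVdG ⇒ mmddTdGVdG ⇒ mmddmdGVdG ⇒ mmddmddVdG ⇒ mmddmddddddG ⇒ mmddmddddddd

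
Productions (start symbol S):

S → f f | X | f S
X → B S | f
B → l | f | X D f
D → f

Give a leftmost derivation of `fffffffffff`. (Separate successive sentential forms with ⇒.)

S⇒fS⇒ffS⇒ffX⇒ffBS⇒ffXDfS⇒ffBSDfS⇒fffSDfS⇒fffffDfS⇒fffffffS⇒ffffffffS⇒fffffffffS⇒fffffffffff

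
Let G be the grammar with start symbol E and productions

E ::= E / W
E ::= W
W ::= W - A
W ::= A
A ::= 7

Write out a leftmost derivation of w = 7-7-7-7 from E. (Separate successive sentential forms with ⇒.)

E ⇒ W ⇒ W-A ⇒ W-A-A ⇒ W-A-A-A ⇒ A-A-A-A ⇒ 7-A-A-A ⇒ 7-7-A-A ⇒ 7-7-7-A ⇒ 7-7-7-7

E ⇒ W   [E ::= W]
W ⇒ W-A   [W ::= W - A]
W-A ⇒ W-A-A   [W ::= W - A]
W-A-A ⇒ W-A-A-A   [W ::= W - A]
W-A-A-A ⇒ A-A-A-A   [W ::= A]
A-A-A-A ⇒ 7-A-A-A   [A ::= 7]
7-A-A-A ⇒ 7-7-A-A   [A ::= 7]
7-7-A-A ⇒ 7-7-7-A   [A ::= 7]
7-7-7-A ⇒ 7-7-7-7   [A ::= 7]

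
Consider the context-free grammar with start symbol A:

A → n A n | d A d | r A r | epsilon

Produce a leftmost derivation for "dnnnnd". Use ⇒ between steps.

A⇒dAd⇒dnAnd⇒dnnAnnd⇒dnnnnd

A ⇒ dAd   [A → d A d]
dAd ⇒ dnAnd   [A → n A n]
dnAnd ⇒ dnnAnnd   [A → n A n]
dnnAnnd ⇒ dnnnnd   [A → epsilon]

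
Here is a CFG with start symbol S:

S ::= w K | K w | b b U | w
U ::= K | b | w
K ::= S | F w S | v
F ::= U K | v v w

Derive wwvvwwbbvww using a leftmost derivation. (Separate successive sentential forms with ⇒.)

S ⇒ Kw ⇒ Sw ⇒ Kww ⇒ Sww ⇒ wKww ⇒ wSww ⇒ wwKww ⇒ wwFwSww ⇒ wwvvwwSww ⇒ wwvvwwbbUww ⇒ wwvvwwbbKww ⇒ wwvvwwbbvww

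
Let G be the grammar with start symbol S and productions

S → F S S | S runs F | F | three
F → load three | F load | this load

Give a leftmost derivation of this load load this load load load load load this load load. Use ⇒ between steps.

S ⇒ F S S ⇒ F load S S ⇒ this load load S S ⇒ this load load F S ⇒ this load load F load S ⇒ this load load F load load S ⇒ this load load F load load load S ⇒ this load load F load load load load S ⇒ this load load this load load load load load S ⇒ this load load this load load load load load F ⇒ this load load this load load load load load F load ⇒ this load load this load load load load load this load load

S ⇒ F S S   [S → F S S]
F S S ⇒ F load S S   [F → F load]
F load S S ⇒ this load load S S   [F → this load]
this load load S S ⇒ this load load F S   [S → F]
this load load F S ⇒ this load load F load S   [F → F load]
this load load F load S ⇒ this load load F load load S   [F → F load]
this load load F load load S ⇒ this load load F load load load S   [F → F load]
this load load F load load load S ⇒ this load load F load load load load S   [F → F load]
this load load F load load load load S ⇒ this load load this load load load load load S   [F → this load]
this load load this load load load load load S ⇒ this load load this load load load load load F   [S → F]
this load load this load load load load load F ⇒ this load load this load load load load load F load   [F → F load]
this load load this load load load load load F load ⇒ this load load this load load load load load this load load   [F → this load]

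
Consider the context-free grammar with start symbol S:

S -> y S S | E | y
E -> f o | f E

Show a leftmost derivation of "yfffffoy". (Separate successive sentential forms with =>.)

S => ySS => yES => yfES => yffES => yfffES => yffffES => yfffffoS => yfffffoy

S => ySS   [S -> y S S]
ySS => yES   [S -> E]
yES => yfES   [E -> f E]
yfES => yffES   [E -> f E]
yffES => yfffES   [E -> f E]
yfffES => yffffES   [E -> f E]
yffffES => yfffffoS   [E -> f o]
yfffffoS => yfffffoy   [S -> y]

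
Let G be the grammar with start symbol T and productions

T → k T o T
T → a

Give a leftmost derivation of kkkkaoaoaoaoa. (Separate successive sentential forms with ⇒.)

T ⇒ kToT ⇒ kkToToT ⇒ kkkToToToT ⇒ kkkkToToToToT ⇒ kkkkaoToToToT ⇒ kkkkaoaoToToT ⇒ kkkkaoaoaoToT ⇒ kkkkaoaoaoaoT ⇒ kkkkaoaoaoaoa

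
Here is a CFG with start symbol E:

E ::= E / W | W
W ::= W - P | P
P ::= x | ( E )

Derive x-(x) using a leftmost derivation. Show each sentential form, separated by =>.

E => W => W-P => P-P => x-P => x-(E) => x-(W) => x-(P) => x-(x)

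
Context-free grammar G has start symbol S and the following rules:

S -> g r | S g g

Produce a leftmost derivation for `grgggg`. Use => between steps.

S=>Sgg=>Sgggg=>grgggg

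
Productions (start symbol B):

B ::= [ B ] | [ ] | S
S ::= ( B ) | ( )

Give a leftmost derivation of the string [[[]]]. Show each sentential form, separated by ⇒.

B⇒[B]⇒[[B]]⇒[[[]]]

B ⇒ [B]   [B ::= [ B ]]
[B] ⇒ [[B]]   [B ::= [ B ]]
[[B]] ⇒ [[[]]]   [B ::= [ ]]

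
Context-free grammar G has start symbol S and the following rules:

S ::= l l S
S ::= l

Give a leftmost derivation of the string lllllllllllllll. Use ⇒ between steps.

S ⇒ llS   [S ::= l l S]
llS ⇒ llllS   [S ::= l l S]
llllS ⇒ llllllS   [S ::= l l S]
llllllS ⇒ llllllllS   [S ::= l l S]
llllllllS ⇒ llllllllllS   [S ::= l l S]
llllllllllS ⇒ llllllllllllS   [S ::= l l S]
llllllllllllS ⇒ llllllllllllllS   [S ::= l l S]
llllllllllllllS ⇒ lllllllllllllll   [S ::= l]

S ⇒ llS ⇒ llllS ⇒ llllllS ⇒ llllllllS ⇒ llllllllllS ⇒ llllllllllllS ⇒ llllllllllllllS ⇒ lllllllllllllll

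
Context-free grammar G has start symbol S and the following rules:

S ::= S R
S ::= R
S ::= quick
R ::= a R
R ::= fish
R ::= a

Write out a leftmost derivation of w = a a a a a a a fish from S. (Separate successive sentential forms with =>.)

S => S R => R R => a R R => a a R R => a a a R => a a a a R => a a a a a R => a a a a a a R => a a a a a a a R => a a a a a a a fish

S => S R   [S ::= S R]
S R => R R   [S ::= R]
R R => a R R   [R ::= a R]
a R R => a a R R   [R ::= a R]
a a R R => a a a R   [R ::= a]
a a a R => a a a a R   [R ::= a R]
a a a a R => a a a a a R   [R ::= a R]
a a a a a R => a a a a a a R   [R ::= a R]
a a a a a a R => a a a a a a a R   [R ::= a R]
a a a a a a a R => a a a a a a a fish   [R ::= fish]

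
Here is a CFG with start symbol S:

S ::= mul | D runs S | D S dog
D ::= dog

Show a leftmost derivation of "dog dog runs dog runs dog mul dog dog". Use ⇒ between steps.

S ⇒ D S dog ⇒ dog S dog ⇒ dog D runs S dog ⇒ dog dog runs S dog ⇒ dog dog runs D runs S dog ⇒ dog dog runs dog runs S dog ⇒ dog dog runs dog runs D S dog dog ⇒ dog dog runs dog runs dog S dog dog ⇒ dog dog runs dog runs dog mul dog dog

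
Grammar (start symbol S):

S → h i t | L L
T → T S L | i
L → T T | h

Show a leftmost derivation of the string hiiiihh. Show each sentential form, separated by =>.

S => LL => hL => hTT => hiT => hiTSL => hiiSL => hiiLLL => hiiTTLL => hiiiTLL => hiiiiLL => hiiiihL => hiiiihh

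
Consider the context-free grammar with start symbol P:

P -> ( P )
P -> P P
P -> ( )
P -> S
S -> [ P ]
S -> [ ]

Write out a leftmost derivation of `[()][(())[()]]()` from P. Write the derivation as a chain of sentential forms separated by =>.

P => PP => PPP => SPP => [P]PP => [()]PP => [()]SP => [()][P]P => [()][PP]P => [()][(P)P]P => [()][(())P]P => [()][(())S]P => [()][(())[P]]P => [()][(())[()]]P => [()][(())[()]]()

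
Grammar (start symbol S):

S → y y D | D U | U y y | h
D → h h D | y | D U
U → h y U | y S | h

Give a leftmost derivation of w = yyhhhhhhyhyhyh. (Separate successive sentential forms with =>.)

S => yyD => yyhhD => yyhhhhD => yyhhhhhhD => yyhhhhhhDU => yyhhhhhhyU => yyhhhhhhyhyU => yyhhhhhhyhyhyU => yyhhhhhhyhyhyh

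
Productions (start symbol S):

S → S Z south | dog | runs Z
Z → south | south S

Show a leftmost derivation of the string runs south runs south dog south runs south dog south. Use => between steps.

S => runs Z => runs south S => runs south S Z south => runs south runs Z Z south => runs south runs south S Z south => runs south runs south dog Z south => runs south runs south dog south S south => runs south runs south dog south runs Z south => runs south runs south dog south runs south S south => runs south runs south dog south runs south dog south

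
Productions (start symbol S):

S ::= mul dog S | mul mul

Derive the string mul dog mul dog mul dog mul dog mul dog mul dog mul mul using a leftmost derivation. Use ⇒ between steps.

S ⇒ mul dog S ⇒ mul dog mul dog S ⇒ mul dog mul dog mul dog S ⇒ mul dog mul dog mul dog mul dog S ⇒ mul dog mul dog mul dog mul dog mul dog S ⇒ mul dog mul dog mul dog mul dog mul dog mul dog S ⇒ mul dog mul dog mul dog mul dog mul dog mul dog mul mul

S ⇒ mul dog S   [S ::= mul dog S]
mul dog S ⇒ mul dog mul dog S   [S ::= mul dog S]
mul dog mul dog S ⇒ mul dog mul dog mul dog S   [S ::= mul dog S]
mul dog mul dog mul dog S ⇒ mul dog mul dog mul dog mul dog S   [S ::= mul dog S]
mul dog mul dog mul dog mul dog S ⇒ mul dog mul dog mul dog mul dog mul dog S   [S ::= mul dog S]
mul dog mul dog mul dog mul dog mul dog S ⇒ mul dog mul dog mul dog mul dog mul dog mul dog S   [S ::= mul dog S]
mul dog mul dog mul dog mul dog mul dog mul dog S ⇒ mul dog mul dog mul dog mul dog mul dog mul dog mul mul   [S ::= mul mul]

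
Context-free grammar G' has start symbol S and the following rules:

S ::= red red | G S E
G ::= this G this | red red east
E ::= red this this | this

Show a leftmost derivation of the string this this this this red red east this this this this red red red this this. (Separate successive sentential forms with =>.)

S => G S E   [S ::= G S E]
G S E => this G this S E   [G ::= this G this]
this G this S E => this this G this this S E   [G ::= this G this]
this this G this this S E => this this this G this this this S E   [G ::= this G this]
this this this G this this this S E => this this this this G this this this this S E   [G ::= this G this]
this this this this G this this this this S E => this this this this red red east this this this this S E   [G ::= red red east]
this this this this red red east this this this this S E => this this this this red red east this this this this red red E   [S ::= red red]
this this this this red red east this this this this red red E => this this this this red red east this this this this red red red this this   [E ::= red this this]

S => G S E => this G this S E => this this G this this S E => this this this G this this this S E => this this this this G this this this this S E => this this this this red red east this this this this S E => this this this this red red east this this this this red red E => this this this this red red east this this this this red red red this this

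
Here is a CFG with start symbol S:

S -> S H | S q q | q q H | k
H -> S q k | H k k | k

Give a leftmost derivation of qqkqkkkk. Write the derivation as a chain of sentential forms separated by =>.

S => SH => qqHH => qqHkkH => qqSqkkkH => qqkqkkkH => qqkqkkkk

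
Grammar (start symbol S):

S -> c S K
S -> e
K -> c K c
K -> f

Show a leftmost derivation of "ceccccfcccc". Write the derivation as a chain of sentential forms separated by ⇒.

S ⇒ cSK ⇒ ceK ⇒ cecKc ⇒ ceccKcc ⇒ cecccKccc ⇒ ceccccKcccc ⇒ ceccccfcccc

S ⇒ cSK   [S -> c S K]
cSK ⇒ ceK   [S -> e]
ceK ⇒ cecKc   [K -> c K c]
cecKc ⇒ ceccKcc   [K -> c K c]
ceccKcc ⇒ cecccKccc   [K -> c K c]
cecccKccc ⇒ ceccccKcccc   [K -> c K c]
ceccccKcccc ⇒ ceccccfcccc   [K -> f]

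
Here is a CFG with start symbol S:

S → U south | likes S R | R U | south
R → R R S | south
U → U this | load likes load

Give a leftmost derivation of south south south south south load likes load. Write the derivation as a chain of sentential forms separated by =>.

S => R U   [S → R U]
R U => R R S U   [R → R R S]
R R S U => R R S R S U   [R → R R S]
R R S R S U => south R S R S U   [R → south]
south R S R S U => south south S R S U   [R → south]
south south S R S U => south south south R S U   [S → south]
south south south R S U => south south south south S U   [R → south]
south south south south S U => south south south south south U   [S → south]
south south south south south U => south south south south south load likes load   [U → load likes load]

S => R U => R R S U => R R S R S U => south R S R S U => south south S R S U => south south south R S U => south south south south S U => south south south south south U => south south south south south load likes load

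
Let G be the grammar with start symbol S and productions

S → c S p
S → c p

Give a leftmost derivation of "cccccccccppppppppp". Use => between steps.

S => cSp   [S → c S p]
cSp => ccSpp   [S → c S p]
ccSpp => cccSppp   [S → c S p]
cccSppp => ccccSpppp   [S → c S p]
ccccSpppp => cccccSppppp   [S → c S p]
cccccSppppp => ccccccSpppppp   [S → c S p]
ccccccSpppppp => cccccccSppppppp   [S → c S p]
cccccccSppppppp => ccccccccSpppppppp   [S → c S p]
ccccccccSpppppppp => cccccccccppppppppp   [S → c p]

S=>cSp=>ccSpp=>cccSppp=>ccccSpppp=>cccccSppppp=>ccccccSpppppp=>cccccccSppppppp=>ccccccccSpppppppp=>cccccccccppppppppp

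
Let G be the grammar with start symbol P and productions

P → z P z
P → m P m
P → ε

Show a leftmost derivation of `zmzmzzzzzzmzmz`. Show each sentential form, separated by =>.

P => zPz => zmPmz => zmzPzmz => zmzmPmzmz => zmzmzPzmzmz => zmzmzzPzzmzmz => zmzmzzzPzzzmzmz => zmzmzzzzzzmzmz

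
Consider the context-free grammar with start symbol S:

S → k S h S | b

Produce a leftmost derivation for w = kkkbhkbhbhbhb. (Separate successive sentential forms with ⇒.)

S ⇒ kShS ⇒ kkShShS ⇒ kkkShShShS ⇒ kkkbhShShS ⇒ kkkbhkShShShS ⇒ kkkbhkbhShShS ⇒ kkkbhkbhbhShS ⇒ kkkbhkbhbhbhS ⇒ kkkbhkbhbhbhb

S ⇒ kShS   [S → k S h S]
kShS ⇒ kkShShS   [S → k S h S]
kkShShS ⇒ kkkShShShS   [S → k S h S]
kkkShShShS ⇒ kkkbhShShS   [S → b]
kkkbhShShS ⇒ kkkbhkShShShS   [S → k S h S]
kkkbhkShShShS ⇒ kkkbhkbhShShS   [S → b]
kkkbhkbhShShS ⇒ kkkbhkbhbhShS   [S → b]
kkkbhkbhbhShS ⇒ kkkbhkbhbhbhS   [S → b]
kkkbhkbhbhbhS ⇒ kkkbhkbhbhbhb   [S → b]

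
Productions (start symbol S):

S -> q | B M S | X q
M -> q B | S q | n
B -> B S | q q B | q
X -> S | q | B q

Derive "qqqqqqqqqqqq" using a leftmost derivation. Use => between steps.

S => Xq => Bqq => BSqq => qqBSqq => qqBSSqq => qqqqBSSqq => qqqqBSSSqq => qqqqqqBSSSqq => qqqqqqqSSSqq => qqqqqqqqSSqq => qqqqqqqqqSqq => qqqqqqqqqqqq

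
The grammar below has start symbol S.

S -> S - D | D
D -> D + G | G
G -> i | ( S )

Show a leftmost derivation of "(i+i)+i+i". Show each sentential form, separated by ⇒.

S ⇒ D ⇒ D+G ⇒ D+G+G ⇒ G+G+G ⇒ (S)+G+G ⇒ (D)+G+G ⇒ (D+G)+G+G ⇒ (G+G)+G+G ⇒ (i+G)+G+G ⇒ (i+i)+G+G ⇒ (i+i)+i+G ⇒ (i+i)+i+i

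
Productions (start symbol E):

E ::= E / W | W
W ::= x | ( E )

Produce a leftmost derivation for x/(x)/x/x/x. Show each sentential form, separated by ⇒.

E ⇒ E/W ⇒ E/W/W ⇒ E/W/W/W ⇒ E/W/W/W/W ⇒ W/W/W/W/W ⇒ x/W/W/W/W ⇒ x/(E)/W/W/W ⇒ x/(W)/W/W/W ⇒ x/(x)/W/W/W ⇒ x/(x)/x/W/W ⇒ x/(x)/x/x/W ⇒ x/(x)/x/x/x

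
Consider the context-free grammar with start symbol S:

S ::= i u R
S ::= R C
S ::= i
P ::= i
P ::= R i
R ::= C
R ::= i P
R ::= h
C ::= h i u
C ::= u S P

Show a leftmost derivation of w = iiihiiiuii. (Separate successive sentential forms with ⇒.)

S ⇒ RC   [S ::= R C]
RC ⇒ iPC   [R ::= i P]
iPC ⇒ iRiC   [P ::= R i]
iRiC ⇒ iiPiC   [R ::= i P]
iiPiC ⇒ iiRiiC   [P ::= R i]
iiRiiC ⇒ iiiPiiC   [R ::= i P]
iiiPiiC ⇒ iiiRiiiC   [P ::= R i]
iiiRiiiC ⇒ iiihiiiC   [R ::= h]
iiihiiiC ⇒ iiihiiiuSP   [C ::= u S P]
iiihiiiuSP ⇒ iiihiiiuiP   [S ::= i]
iiihiiiuiP ⇒ iiihiiiuii   [P ::= i]

S⇒RC⇒iPC⇒iRiC⇒iiPiC⇒iiRiiC⇒iiiPiiC⇒iiiRiiiC⇒iiihiiiC⇒iiihiiiuSP⇒iiihiiiuiP⇒iiihiiiuii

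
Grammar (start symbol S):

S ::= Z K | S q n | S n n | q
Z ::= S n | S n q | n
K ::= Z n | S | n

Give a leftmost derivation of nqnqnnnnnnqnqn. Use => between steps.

S => Sqn => ZKqn => SnqKqn => SnnnqKqn => SnnnnnqKqn => ZKnnnnnqKqn => nKnnnnnqKqn => nZnnnnnnqKqn => nSnqnnnnnnqKqn => nqnqnnnnnnqKqn => nqnqnnnnnnqnqn

S => Sqn   [S ::= S q n]
Sqn => ZKqn   [S ::= Z K]
ZKqn => SnqKqn   [Z ::= S n q]
SnqKqn => SnnnqKqn   [S ::= S n n]
SnnnqKqn => SnnnnnqKqn   [S ::= S n n]
SnnnnnqKqn => ZKnnnnnqKqn   [S ::= Z K]
ZKnnnnnqKqn => nKnnnnnqKqn   [Z ::= n]
nKnnnnnqKqn => nZnnnnnnqKqn   [K ::= Z n]
nZnnnnnnqKqn => nSnqnnnnnnqKqn   [Z ::= S n q]
nSnqnnnnnnqKqn => nqnqnnnnnnqKqn   [S ::= q]
nqnqnnnnnnqKqn => nqnqnnnnnnqnqn   [K ::= n]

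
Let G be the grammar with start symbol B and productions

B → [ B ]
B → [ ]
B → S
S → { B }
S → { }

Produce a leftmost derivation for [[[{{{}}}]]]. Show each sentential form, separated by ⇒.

B ⇒ [B] ⇒ [[B]] ⇒ [[[B]]] ⇒ [[[S]]] ⇒ [[[{B}]]] ⇒ [[[{S}]]] ⇒ [[[{{B}}]]] ⇒ [[[{{S}}]]] ⇒ [[[{{{}}}]]]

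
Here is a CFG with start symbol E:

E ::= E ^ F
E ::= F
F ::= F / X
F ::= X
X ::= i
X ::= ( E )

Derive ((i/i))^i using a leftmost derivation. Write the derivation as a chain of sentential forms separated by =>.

E=>E^F=>F^F=>X^F=>(E)^F=>(F)^F=>(X)^F=>((E))^F=>((F))^F=>((F/X))^F=>((X/X))^F=>((i/X))^F=>((i/i))^F=>((i/i))^X=>((i/i))^i

E => E^F   [E ::= E ^ F]
E^F => F^F   [E ::= F]
F^F => X^F   [F ::= X]
X^F => (E)^F   [X ::= ( E )]
(E)^F => (F)^F   [E ::= F]
(F)^F => (X)^F   [F ::= X]
(X)^F => ((E))^F   [X ::= ( E )]
((E))^F => ((F))^F   [E ::= F]
((F))^F => ((F/X))^F   [F ::= F / X]
((F/X))^F => ((X/X))^F   [F ::= X]
((X/X))^F => ((i/X))^F   [X ::= i]
((i/X))^F => ((i/i))^F   [X ::= i]
((i/i))^F => ((i/i))^X   [F ::= X]
((i/i))^X => ((i/i))^i   [X ::= i]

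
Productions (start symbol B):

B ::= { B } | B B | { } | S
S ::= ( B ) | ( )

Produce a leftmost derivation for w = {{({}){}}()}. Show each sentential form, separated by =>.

B => {B}   [B ::= { B }]
{B} => {BB}   [B ::= B B]
{BB} => {{B}B}   [B ::= { B }]
{{B}B} => {{BB}B}   [B ::= B B]
{{BB}B} => {{SB}B}   [B ::= S]
{{SB}B} => {{(B)B}B}   [S ::= ( B )]
{{(B)B}B} => {{({})B}B}   [B ::= { }]
{{({})B}B} => {{({}){}}B}   [B ::= { }]
{{({}){}}B} => {{({}){}}S}   [B ::= S]
{{({}){}}S} => {{({}){}}()}   [S ::= ( )]

B => {B} => {BB} => {{B}B} => {{BB}B} => {{SB}B} => {{(B)B}B} => {{({})B}B} => {{({}){}}B} => {{({}){}}S} => {{({}){}}()}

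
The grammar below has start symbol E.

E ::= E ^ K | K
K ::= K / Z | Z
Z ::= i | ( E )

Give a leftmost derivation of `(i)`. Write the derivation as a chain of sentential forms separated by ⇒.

E⇒K⇒Z⇒(E)⇒(K)⇒(Z)⇒(i)

E ⇒ K   [E ::= K]
K ⇒ Z   [K ::= Z]
Z ⇒ (E)   [Z ::= ( E )]
(E) ⇒ (K)   [E ::= K]
(K) ⇒ (Z)   [K ::= Z]
(Z) ⇒ (i)   [Z ::= i]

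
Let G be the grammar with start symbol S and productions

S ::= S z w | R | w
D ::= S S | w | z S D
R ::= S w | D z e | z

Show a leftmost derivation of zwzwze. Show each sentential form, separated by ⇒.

S ⇒ R   [S ::= R]
R ⇒ Dze   [R ::= D z e]
Dze ⇒ SSze   [D ::= S S]
SSze ⇒ RSze   [S ::= R]
RSze ⇒ zSze   [R ::= z]
zSze ⇒ zSzwze   [S ::= S z w]
zSzwze ⇒ zwzwze   [S ::= w]

S ⇒ R ⇒ Dze ⇒ SSze ⇒ RSze ⇒ zSze ⇒ zSzwze ⇒ zwzwze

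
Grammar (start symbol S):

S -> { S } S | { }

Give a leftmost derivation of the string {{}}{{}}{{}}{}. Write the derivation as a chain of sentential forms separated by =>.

S => {S}S   [S -> { S } S]
{S}S => {{}}S   [S -> { }]
{{}}S => {{}}{S}S   [S -> { S } S]
{{}}{S}S => {{}}{{}}S   [S -> { }]
{{}}{{}}S => {{}}{{}}{S}S   [S -> { S } S]
{{}}{{}}{S}S => {{}}{{}}{{}}S   [S -> { }]
{{}}{{}}{{}}S => {{}}{{}}{{}}{}   [S -> { }]

S=>{S}S=>{{}}S=>{{}}{S}S=>{{}}{{}}S=>{{}}{{}}{S}S=>{{}}{{}}{{}}S=>{{}}{{}}{{}}{}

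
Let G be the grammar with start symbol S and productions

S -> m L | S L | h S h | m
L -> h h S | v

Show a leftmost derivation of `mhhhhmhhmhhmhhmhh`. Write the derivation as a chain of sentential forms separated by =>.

S => mL   [S -> m L]
mL => mhhS   [L -> h h S]
mhhS => mhhhSh   [S -> h S h]
mhhhSh => mhhhhShh   [S -> h S h]
mhhhhShh => mhhhhmLhh   [S -> m L]
mhhhhmLhh => mhhhhmhhShh   [L -> h h S]
mhhhhmhhShh => mhhhhmhhmLhh   [S -> m L]
mhhhhmhhmLhh => mhhhhmhhmhhShh   [L -> h h S]
mhhhhmhhmhhShh => mhhhhmhhmhhSLhh   [S -> S L]
mhhhhmhhmhhSLhh => mhhhhmhhmhhmLhh   [S -> m]
mhhhhmhhmhhmLhh => mhhhhmhhmhhmhhShh   [L -> h h S]
mhhhhmhhmhhmhhShh => mhhhhmhhmhhmhhmhh   [S -> m]

S=>mL=>mhhS=>mhhhSh=>mhhhhShh=>mhhhhmLhh=>mhhhhmhhShh=>mhhhhmhhmLhh=>mhhhhmhhmhhShh=>mhhhhmhhmhhSLhh=>mhhhhmhhmhhmLhh=>mhhhhmhhmhhmhhShh=>mhhhhmhhmhhmhhmhh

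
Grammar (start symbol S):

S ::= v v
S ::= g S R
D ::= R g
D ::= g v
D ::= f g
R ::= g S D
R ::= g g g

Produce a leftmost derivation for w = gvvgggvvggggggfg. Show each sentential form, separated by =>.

S => gSR => gvvR => gvvgSD => gvvggSRD => gvvgggSRRD => gvvgggvvRRD => gvvgggvvgggRD => gvvgggvvggggggD => gvvgggvvggggggfg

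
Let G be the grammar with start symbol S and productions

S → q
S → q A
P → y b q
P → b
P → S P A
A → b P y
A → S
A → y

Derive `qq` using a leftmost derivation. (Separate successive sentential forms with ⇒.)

S⇒qA⇒qS⇒qq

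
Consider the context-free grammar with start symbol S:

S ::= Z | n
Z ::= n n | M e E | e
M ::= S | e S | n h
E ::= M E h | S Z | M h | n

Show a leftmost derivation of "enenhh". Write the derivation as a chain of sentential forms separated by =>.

S => Z   [S ::= Z]
Z => MeE   [Z ::= M e E]
MeE => eSeE   [M ::= e S]
eSeE => eneE   [S ::= n]
eneE => eneMh   [E ::= M h]
eneMh => enenhh   [M ::= n h]

S => Z => MeE => eSeE => eneE => eneMh => enenhh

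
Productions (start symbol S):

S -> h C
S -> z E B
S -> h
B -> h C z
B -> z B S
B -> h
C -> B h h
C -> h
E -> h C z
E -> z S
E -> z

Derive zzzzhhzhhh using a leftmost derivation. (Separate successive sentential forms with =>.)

S=>zEB=>zzSB=>zzzEBB=>zzzzSBB=>zzzzhCBB=>zzzzhhBB=>zzzzhhzBSB=>zzzzhhzhSB=>zzzzhhzhhB=>zzzzhhzhhh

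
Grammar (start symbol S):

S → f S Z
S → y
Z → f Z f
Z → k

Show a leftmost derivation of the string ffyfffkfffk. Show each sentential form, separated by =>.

S => fSZ   [S → f S Z]
fSZ => ffSZZ   [S → f S Z]
ffSZZ => ffyZZ   [S → y]
ffyZZ => ffyfZfZ   [Z → f Z f]
ffyfZfZ => ffyffZffZ   [Z → f Z f]
ffyffZffZ => ffyfffZfffZ   [Z → f Z f]
ffyfffZfffZ => ffyfffkfffZ   [Z → k]
ffyfffkfffZ => ffyfffkfffk   [Z → k]

S=>fSZ=>ffSZZ=>ffyZZ=>ffyfZfZ=>ffyffZffZ=>ffyfffZfffZ=>ffyfffkfffZ=>ffyfffkfffk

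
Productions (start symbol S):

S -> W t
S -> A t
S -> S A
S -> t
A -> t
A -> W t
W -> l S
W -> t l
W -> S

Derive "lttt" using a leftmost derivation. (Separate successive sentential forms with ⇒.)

S⇒At⇒Wtt⇒lStt⇒lttt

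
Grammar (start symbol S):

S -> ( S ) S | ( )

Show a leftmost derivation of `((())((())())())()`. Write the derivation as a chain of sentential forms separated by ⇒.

S ⇒ (S)S ⇒ ((S)S)S ⇒ ((())S)S ⇒ ((())(S)S)S ⇒ ((())((S)S)S)S ⇒ ((())((())S)S)S ⇒ ((())((())())S)S ⇒ ((())((())())())S ⇒ ((())((())())())()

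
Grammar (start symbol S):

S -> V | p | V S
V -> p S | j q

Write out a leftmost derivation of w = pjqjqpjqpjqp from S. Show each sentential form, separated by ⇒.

S⇒VS⇒pSS⇒pVS⇒pjqS⇒pjqVS⇒pjqjqS⇒pjqjqVS⇒pjqjqpSS⇒pjqjqpVSS⇒pjqjqpjqSS⇒pjqjqpjqpS⇒pjqjqpjqpVS⇒pjqjqpjqpjqS⇒pjqjqpjqpjqp

S ⇒ VS   [S -> V S]
VS ⇒ pSS   [V -> p S]
pSS ⇒ pVS   [S -> V]
pVS ⇒ pjqS   [V -> j q]
pjqS ⇒ pjqVS   [S -> V S]
pjqVS ⇒ pjqjqS   [V -> j q]
pjqjqS ⇒ pjqjqVS   [S -> V S]
pjqjqVS ⇒ pjqjqpSS   [V -> p S]
pjqjqpSS ⇒ pjqjqpVSS   [S -> V S]
pjqjqpVSS ⇒ pjqjqpjqSS   [V -> j q]
pjqjqpjqSS ⇒ pjqjqpjqpS   [S -> p]
pjqjqpjqpS ⇒ pjqjqpjqpVS   [S -> V S]
pjqjqpjqpVS ⇒ pjqjqpjqpjqS   [V -> j q]
pjqjqpjqpjqS ⇒ pjqjqpjqpjqp   [S -> p]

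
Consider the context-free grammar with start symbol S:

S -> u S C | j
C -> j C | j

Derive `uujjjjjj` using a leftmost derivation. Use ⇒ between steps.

S⇒uSC⇒uuSCC⇒uujCC⇒uujjCC⇒uujjjC⇒uujjjjC⇒uujjjjjC⇒uujjjjjj

S ⇒ uSC   [S -> u S C]
uSC ⇒ uuSCC   [S -> u S C]
uuSCC ⇒ uujCC   [S -> j]
uujCC ⇒ uujjCC   [C -> j C]
uujjCC ⇒ uujjjC   [C -> j]
uujjjC ⇒ uujjjjC   [C -> j C]
uujjjjC ⇒ uujjjjjC   [C -> j C]
uujjjjjC ⇒ uujjjjjj   [C -> j]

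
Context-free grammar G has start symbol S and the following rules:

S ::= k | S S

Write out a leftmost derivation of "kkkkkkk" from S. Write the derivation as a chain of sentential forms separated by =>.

S => SS   [S ::= S S]
SS => SSS   [S ::= S S]
SSS => kSS   [S ::= k]
kSS => kSSS   [S ::= S S]
kSSS => kSSSS   [S ::= S S]
kSSSS => kSSSSS   [S ::= S S]
kSSSSS => kSSSSSS   [S ::= S S]
kSSSSSS => kkSSSSS   [S ::= k]
kkSSSSS => kkkSSSS   [S ::= k]
kkkSSSS => kkkkSSS   [S ::= k]
kkkkSSS => kkkkkSS   [S ::= k]
kkkkkSS => kkkkkkS   [S ::= k]
kkkkkkS => kkkkkkk   [S ::= k]

S=>SS=>SSS=>kSS=>kSSS=>kSSSS=>kSSSSS=>kSSSSSS=>kkSSSSS=>kkkSSSS=>kkkkSSS=>kkkkkSS=>kkkkkkS=>kkkkkkk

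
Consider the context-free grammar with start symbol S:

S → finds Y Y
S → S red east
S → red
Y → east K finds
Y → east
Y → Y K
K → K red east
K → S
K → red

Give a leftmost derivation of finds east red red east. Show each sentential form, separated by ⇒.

S ⇒ finds Y Y ⇒ finds Y K Y ⇒ finds Y K K Y ⇒ finds east K K Y ⇒ finds east S K Y ⇒ finds east red K Y ⇒ finds east red red Y ⇒ finds east red red east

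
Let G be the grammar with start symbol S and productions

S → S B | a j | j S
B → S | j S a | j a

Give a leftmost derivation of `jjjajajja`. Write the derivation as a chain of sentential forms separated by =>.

S => SB => jSB => jSBB => jjSBB => jjjSBB => jjjajBB => jjjajSB => jjjajajB => jjjajajja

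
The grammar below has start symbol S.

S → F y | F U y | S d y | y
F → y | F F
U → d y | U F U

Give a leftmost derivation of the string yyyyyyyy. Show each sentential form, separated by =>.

S=>Fy=>FFy=>FFFy=>yFFy=>yyFy=>yyFFy=>yyFFFy=>yyyFFy=>yyyFFFy=>yyyyFFy=>yyyyFFFy=>yyyyyFFy=>yyyyyyFy=>yyyyyyyy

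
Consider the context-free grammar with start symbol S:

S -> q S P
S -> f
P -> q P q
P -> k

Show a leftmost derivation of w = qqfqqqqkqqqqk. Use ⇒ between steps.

S ⇒ qSP ⇒ qqSPP ⇒ qqfPP ⇒ qqfqPqP ⇒ qqfqqPqqP ⇒ qqfqqqPqqqP ⇒ qqfqqqqPqqqqP ⇒ qqfqqqqkqqqqP ⇒ qqfqqqqkqqqqk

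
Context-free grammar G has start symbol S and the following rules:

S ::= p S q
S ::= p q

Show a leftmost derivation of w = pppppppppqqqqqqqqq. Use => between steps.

S => pSq   [S ::= p S q]
pSq => ppSqq   [S ::= p S q]
ppSqq => pppSqqq   [S ::= p S q]
pppSqqq => ppppSqqqq   [S ::= p S q]
ppppSqqqq => pppppSqqqqq   [S ::= p S q]
pppppSqqqqq => ppppppSqqqqqq   [S ::= p S q]
ppppppSqqqqqq => pppppppSqqqqqqq   [S ::= p S q]
pppppppSqqqqqqq => ppppppppSqqqqqqqq   [S ::= p S q]
ppppppppSqqqqqqqq => pppppppppqqqqqqqqq   [S ::= p q]

S=>pSq=>ppSqq=>pppSqqq=>ppppSqqqq=>pppppSqqqqq=>ppppppSqqqqqq=>pppppppSqqqqqqq=>ppppppppSqqqqqqqq=>pppppppppqqqqqqqqq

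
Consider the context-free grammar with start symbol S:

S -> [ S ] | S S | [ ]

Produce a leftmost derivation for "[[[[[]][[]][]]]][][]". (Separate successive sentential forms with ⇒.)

S ⇒ SS ⇒ SSS ⇒ [S]SS ⇒ [[S]]SS ⇒ [[[S]]]SS ⇒ [[[SS]]]SS ⇒ [[[SSS]]]SS ⇒ [[[[S]SS]]]SS ⇒ [[[[[]]SS]]]SS ⇒ [[[[[]][S]S]]]SS ⇒ [[[[[]][[]]S]]]SS ⇒ [[[[[]][[]][]]]]SS ⇒ [[[[[]][[]][]]]][]S ⇒ [[[[[]][[]][]]]][][]

S ⇒ SS   [S -> S S]
SS ⇒ SSS   [S -> S S]
SSS ⇒ [S]SS   [S -> [ S ]]
[S]SS ⇒ [[S]]SS   [S -> [ S ]]
[[S]]SS ⇒ [[[S]]]SS   [S -> [ S ]]
[[[S]]]SS ⇒ [[[SS]]]SS   [S -> S S]
[[[SS]]]SS ⇒ [[[SSS]]]SS   [S -> S S]
[[[SSS]]]SS ⇒ [[[[S]SS]]]SS   [S -> [ S ]]
[[[[S]SS]]]SS ⇒ [[[[[]]SS]]]SS   [S -> [ ]]
[[[[[]]SS]]]SS ⇒ [[[[[]][S]S]]]SS   [S -> [ S ]]
[[[[[]][S]S]]]SS ⇒ [[[[[]][[]]S]]]SS   [S -> [ ]]
[[[[[]][[]]S]]]SS ⇒ [[[[[]][[]][]]]]SS   [S -> [ ]]
[[[[[]][[]][]]]]SS ⇒ [[[[[]][[]][]]]][]S   [S -> [ ]]
[[[[[]][[]][]]]][]S ⇒ [[[[[]][[]][]]]][][]   [S -> [ ]]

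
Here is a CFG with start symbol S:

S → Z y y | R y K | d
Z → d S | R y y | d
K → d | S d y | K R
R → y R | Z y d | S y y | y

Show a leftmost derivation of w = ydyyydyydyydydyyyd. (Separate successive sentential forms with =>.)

S => RyK   [S → R y K]
RyK => yRyK   [R → y R]
yRyK => ySyyyK   [R → S y y]
ySyyyK => yRyKyyyK   [S → R y K]
yRyKyyyK => ySyyyKyyyK   [R → S y y]
ySyyyKyyyK => ydyyyKyyyK   [S → d]
ydyyyKyyyK => ydyyyKRyyyK   [K → K R]
ydyyyKRyyyK => ydyyySdyRyyyK   [K → S d y]
ydyyySdyRyyyK => ydyyyZyydyRyyyK   [S → Z y y]
ydyyyZyydyRyyyK => ydyyydyydyRyyyK   [Z → d]
ydyyydyydyRyyyK => ydyyydyydyyRyyyK   [R → y R]
ydyyydyydyyRyyyK => ydyyydyydyyZydyyyK   [R → Z y d]
ydyyydyydyyZydyyyK => ydyyydyydyydydyyyK   [Z → d]
ydyyydyydyydydyyyK => ydyyydyydyydydyyyd   [K → d]

S=>RyK=>yRyK=>ySyyyK=>yRyKyyyK=>ySyyyKyyyK=>ydyyyKyyyK=>ydyyyKRyyyK=>ydyyySdyRyyyK=>ydyyyZyydyRyyyK=>ydyyydyydyRyyyK=>ydyyydyydyyRyyyK=>ydyyydyydyyZydyyyK=>ydyyydyydyydydyyyK=>ydyyydyydyydydyyyd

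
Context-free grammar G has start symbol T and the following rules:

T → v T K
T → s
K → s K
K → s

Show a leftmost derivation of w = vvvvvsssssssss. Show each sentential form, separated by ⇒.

T ⇒ vTK ⇒ vvTKK ⇒ vvvTKKK ⇒ vvvvTKKKK ⇒ vvvvvTKKKKK ⇒ vvvvvsKKKKK ⇒ vvvvvssKKKK ⇒ vvvvvsssKKK ⇒ vvvvvssssKKK ⇒ vvvvvsssssKK ⇒ vvvvvssssssKK ⇒ vvvvvsssssssKK ⇒ vvvvvssssssssK ⇒ vvvvvsssssssss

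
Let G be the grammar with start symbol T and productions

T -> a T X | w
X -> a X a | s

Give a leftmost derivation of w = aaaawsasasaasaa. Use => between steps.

T => aTX   [T -> a T X]
aTX => aaTXX   [T -> a T X]
aaTXX => aaaTXXX   [T -> a T X]
aaaTXXX => aaaaTXXXX   [T -> a T X]
aaaaTXXXX => aaaawXXXX   [T -> w]
aaaawXXXX => aaaawsXXX   [X -> s]
aaaawsXXX => aaaawsaXaXX   [X -> a X a]
aaaawsaXaXX => aaaawsasaXX   [X -> s]
aaaawsasaXX => aaaawsasasX   [X -> s]
aaaawsasasX => aaaawsasasaXa   [X -> a X a]
aaaawsasasaXa => aaaawsasasaaXaa   [X -> a X a]
aaaawsasasaaXaa => aaaawsasasaasaa   [X -> s]

T => aTX => aaTXX => aaaTXXX => aaaaTXXXX => aaaawXXXX => aaaawsXXX => aaaawsaXaXX => aaaawsasaXX => aaaawsasasX => aaaawsasasaXa => aaaawsasasaaXaa => aaaawsasasaasaa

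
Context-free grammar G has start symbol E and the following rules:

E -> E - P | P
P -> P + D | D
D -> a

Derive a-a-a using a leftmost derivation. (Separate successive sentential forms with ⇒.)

E ⇒ E-P ⇒ E-P-P ⇒ P-P-P ⇒ D-P-P ⇒ a-P-P ⇒ a-D-P ⇒ a-a-P ⇒ a-a-D ⇒ a-a-a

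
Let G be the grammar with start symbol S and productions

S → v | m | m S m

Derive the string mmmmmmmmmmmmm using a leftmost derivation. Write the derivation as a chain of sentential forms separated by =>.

S => mSm => mmSmm => mmmSmmm => mmmmSmmmm => mmmmmSmmmmm => mmmmmmSmmmmmm => mmmmmmmmmmmmm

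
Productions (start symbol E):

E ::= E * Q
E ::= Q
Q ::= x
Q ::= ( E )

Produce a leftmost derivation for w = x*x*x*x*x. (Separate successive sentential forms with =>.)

E => E*Q => E*Q*Q => E*Q*Q*Q => E*Q*Q*Q*Q => Q*Q*Q*Q*Q => x*Q*Q*Q*Q => x*x*Q*Q*Q => x*x*x*Q*Q => x*x*x*x*Q => x*x*x*x*x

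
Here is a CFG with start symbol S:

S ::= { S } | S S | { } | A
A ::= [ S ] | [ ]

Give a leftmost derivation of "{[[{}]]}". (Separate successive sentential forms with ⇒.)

S ⇒ {S}   [S ::= { S }]
{S} ⇒ {A}   [S ::= A]
{A} ⇒ {[S]}   [A ::= [ S ]]
{[S]} ⇒ {[A]}   [S ::= A]
{[A]} ⇒ {[[S]]}   [A ::= [ S ]]
{[[S]]} ⇒ {[[{}]]}   [S ::= { }]

S ⇒ {S} ⇒ {A} ⇒ {[S]} ⇒ {[A]} ⇒ {[[S]]} ⇒ {[[{}]]}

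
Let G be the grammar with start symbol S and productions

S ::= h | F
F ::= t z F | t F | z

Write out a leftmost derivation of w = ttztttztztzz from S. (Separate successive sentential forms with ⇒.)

S ⇒ F ⇒ tF ⇒ ttzF ⇒ ttztF ⇒ ttzttF ⇒ ttztttzF ⇒ ttztttztzF ⇒ ttztttztztzF ⇒ ttztttztztzz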